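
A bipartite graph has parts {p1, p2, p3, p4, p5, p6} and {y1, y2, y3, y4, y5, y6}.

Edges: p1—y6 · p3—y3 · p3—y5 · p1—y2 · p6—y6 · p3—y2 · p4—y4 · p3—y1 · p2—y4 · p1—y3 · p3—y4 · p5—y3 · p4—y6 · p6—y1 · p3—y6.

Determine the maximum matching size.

6

One maximum matching: p1→y2, p2→y4, p3→y5, p4→y6, p5→y3, p6→y1.
This saturates every left vertex, so 6 is the maximum.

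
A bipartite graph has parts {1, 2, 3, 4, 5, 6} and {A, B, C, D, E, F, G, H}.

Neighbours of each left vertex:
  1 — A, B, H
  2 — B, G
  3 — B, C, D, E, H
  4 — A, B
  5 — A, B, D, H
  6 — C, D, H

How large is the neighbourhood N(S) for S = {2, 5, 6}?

6

The union of neighbours of {2, 5, 6} is {A, B, C, D, G, H}, which has 6 elements.
Since |N(S)| = 6 ≥ |S| = 3, Hall's condition holds for this subset.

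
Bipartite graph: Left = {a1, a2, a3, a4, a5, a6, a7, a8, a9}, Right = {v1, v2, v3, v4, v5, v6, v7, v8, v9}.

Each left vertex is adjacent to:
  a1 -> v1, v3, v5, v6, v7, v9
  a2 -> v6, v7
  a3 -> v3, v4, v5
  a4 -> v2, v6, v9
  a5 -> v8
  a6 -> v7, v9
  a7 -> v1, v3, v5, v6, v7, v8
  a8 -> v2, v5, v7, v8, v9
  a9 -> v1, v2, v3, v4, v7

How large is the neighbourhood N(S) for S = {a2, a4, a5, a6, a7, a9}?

The union of neighbours of {a2, a4, a5, a6, a7, a9} is {v1, v2, v3, v4, v5, v6, v7, v8, v9}, which has 9 elements.
Since |N(S)| = 9 ≥ |S| = 6, Hall's condition holds for this subset.

9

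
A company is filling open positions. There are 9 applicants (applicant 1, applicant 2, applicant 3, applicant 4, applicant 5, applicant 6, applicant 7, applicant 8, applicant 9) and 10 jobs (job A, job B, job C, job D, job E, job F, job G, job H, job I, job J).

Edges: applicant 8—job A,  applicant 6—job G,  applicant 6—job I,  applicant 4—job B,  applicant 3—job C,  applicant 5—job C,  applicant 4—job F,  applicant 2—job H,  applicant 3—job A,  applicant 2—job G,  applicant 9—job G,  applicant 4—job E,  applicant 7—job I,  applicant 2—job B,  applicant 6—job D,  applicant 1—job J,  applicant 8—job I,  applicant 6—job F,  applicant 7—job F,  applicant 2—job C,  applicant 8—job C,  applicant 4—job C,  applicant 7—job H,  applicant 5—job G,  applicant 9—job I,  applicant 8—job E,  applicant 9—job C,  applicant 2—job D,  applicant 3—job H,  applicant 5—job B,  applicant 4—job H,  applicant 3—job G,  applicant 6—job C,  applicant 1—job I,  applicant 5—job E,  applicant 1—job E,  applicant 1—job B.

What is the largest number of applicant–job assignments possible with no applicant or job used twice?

9

A valid assignment of size 9: applicant 1-job J, applicant 2-job H, applicant 3-job A, applicant 4-job B, applicant 5-job E, applicant 6-job D, applicant 7-job F, applicant 8-job I, applicant 9-job G.
All 9 applicants are matched, so no larger matching exists.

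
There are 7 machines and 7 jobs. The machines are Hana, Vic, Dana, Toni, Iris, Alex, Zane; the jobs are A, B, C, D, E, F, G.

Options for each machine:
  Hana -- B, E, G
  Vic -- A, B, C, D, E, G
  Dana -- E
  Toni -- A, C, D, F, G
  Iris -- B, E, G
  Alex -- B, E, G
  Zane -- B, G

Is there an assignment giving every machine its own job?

No

The set {Hana, Dana, Iris, Alex, Zane} has only 3 neighbours ({B, E, G}), so by Hall's theorem at most 5 of the 7 machines can be matched.
Hence no matching covers every machine.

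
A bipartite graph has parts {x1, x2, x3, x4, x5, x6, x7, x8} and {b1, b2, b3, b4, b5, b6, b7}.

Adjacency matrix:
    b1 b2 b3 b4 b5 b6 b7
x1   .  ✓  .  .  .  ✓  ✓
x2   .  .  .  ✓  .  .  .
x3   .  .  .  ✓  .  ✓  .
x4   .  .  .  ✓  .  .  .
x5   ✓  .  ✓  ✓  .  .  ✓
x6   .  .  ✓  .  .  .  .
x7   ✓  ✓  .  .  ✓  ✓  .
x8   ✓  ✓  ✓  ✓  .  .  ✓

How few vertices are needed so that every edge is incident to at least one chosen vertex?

7

A maximum matching has 7 edges (e.g. x1–b2, x2–b4, x3–b6, x5–b1, x6–b3, x7–b5, x8–b7).
By König's theorem the minimum vertex cover has the same size. One such cover is {x1, x3, x5, x6, x7, x8, b4}.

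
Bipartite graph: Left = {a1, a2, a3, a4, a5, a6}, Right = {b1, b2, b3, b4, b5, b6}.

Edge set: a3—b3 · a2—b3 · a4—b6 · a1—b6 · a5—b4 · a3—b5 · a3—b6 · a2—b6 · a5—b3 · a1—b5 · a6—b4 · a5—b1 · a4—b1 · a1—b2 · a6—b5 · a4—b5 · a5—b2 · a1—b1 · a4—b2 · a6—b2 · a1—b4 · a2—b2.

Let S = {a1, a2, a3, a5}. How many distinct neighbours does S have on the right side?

6

The union of neighbours of {a1, a2, a3, a5} is {b1, b2, b3, b4, b5, b6}, which has 6 elements.
Since |N(S)| = 6 ≥ |S| = 4, Hall's condition holds for this subset.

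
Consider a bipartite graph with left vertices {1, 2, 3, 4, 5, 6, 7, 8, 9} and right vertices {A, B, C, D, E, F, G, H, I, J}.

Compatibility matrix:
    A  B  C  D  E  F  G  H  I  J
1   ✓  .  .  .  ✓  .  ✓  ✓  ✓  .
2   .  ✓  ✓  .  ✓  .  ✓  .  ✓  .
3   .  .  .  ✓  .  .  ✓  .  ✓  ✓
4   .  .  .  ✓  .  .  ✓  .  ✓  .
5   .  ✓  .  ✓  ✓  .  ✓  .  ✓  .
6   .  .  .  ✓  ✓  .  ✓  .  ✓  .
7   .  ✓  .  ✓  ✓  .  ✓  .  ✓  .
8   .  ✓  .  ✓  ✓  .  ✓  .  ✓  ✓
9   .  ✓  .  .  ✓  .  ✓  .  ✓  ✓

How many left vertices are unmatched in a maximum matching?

1

A valid assignment of size 8: 1-A, 2-C, 3-D, 4-I, 5-B, 6-E, 7-G, 8-J.
The set {3, 4, 5, 6, 7, 8, 9} has only 6 neighbours ({B, D, E, G, I, J}), so by Hall's theorem at most 8 of the 9 left vertices can be matched.
That matches 8 of the 9, leaving 1 unmatched; no matching can do better.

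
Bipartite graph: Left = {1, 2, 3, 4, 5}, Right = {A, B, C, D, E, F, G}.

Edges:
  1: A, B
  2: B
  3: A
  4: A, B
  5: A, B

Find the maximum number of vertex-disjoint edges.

2

One maximum matching: 1–A, 2–B.
The set {1, 2, 3, 4, 5} has only 2 neighbours ({A, B}), so by Hall's theorem at most 2 of the 5 left vertices can be matched.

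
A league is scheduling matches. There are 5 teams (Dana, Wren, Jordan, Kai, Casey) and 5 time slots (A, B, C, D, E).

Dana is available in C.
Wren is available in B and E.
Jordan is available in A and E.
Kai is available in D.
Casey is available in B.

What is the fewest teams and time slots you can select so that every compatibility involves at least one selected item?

{Dana, Wren, Jordan, Kai, Casey} is a vertex cover of size 5: every edge has an endpoint in this set.
No smaller cover exists because Dana–C, Wren–E, Jordan–A, Kai–D, Casey–B is a matching of size 5, and a cover must include an endpoint of each of these disjoint edges (König's theorem).

5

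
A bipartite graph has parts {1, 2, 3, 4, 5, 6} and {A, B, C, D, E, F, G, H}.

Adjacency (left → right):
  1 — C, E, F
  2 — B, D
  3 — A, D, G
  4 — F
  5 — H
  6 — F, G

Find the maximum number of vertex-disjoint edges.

A valid assignment of size 6: 1–E, 2–B, 3–D, 4–F, 5–H, 6–G.
This saturates every left vertex, so 6 is the maximum.

6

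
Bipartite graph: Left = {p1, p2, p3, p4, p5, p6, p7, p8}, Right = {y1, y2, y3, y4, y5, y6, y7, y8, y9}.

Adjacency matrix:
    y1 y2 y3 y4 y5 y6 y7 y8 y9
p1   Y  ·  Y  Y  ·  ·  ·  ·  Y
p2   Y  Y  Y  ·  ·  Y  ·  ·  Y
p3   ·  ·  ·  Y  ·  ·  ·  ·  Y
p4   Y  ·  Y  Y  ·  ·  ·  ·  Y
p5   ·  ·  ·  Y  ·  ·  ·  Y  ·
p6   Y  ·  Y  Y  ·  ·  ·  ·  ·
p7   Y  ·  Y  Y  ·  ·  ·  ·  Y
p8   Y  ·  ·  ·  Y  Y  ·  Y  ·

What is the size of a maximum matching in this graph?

A valid assignment of size 7: p1→y4, p2→y2, p3→y9, p4→y1, p5→y8, p6→y3, p8→y6.
The set {p1, p3, p4, p6, p7} has only 4 neighbours ({y1, y3, y4, y9}), so by Hall's theorem at most 7 of the 8 left vertices can be matched.

7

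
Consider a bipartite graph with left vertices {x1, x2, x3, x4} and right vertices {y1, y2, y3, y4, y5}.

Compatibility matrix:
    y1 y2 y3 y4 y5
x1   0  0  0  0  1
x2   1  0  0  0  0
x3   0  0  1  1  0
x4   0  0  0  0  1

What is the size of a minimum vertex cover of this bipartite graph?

3

The 3 edges x1–y5, x2–y1, x3–y3 form a matching, so any vertex cover needs at least 3 vertices (one per matched edge).
Conversely {x2, x3, y5} meets every edge and has exactly 3 vertices, so 3 is optimal.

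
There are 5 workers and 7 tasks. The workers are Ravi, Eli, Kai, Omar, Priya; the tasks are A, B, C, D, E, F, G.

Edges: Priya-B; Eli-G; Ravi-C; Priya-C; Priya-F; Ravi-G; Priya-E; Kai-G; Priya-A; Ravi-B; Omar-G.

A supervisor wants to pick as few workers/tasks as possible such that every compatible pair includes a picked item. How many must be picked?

{Ravi, Priya, G} is a vertex cover of size 3: every edge has an endpoint in this set.
No smaller cover exists because Ravi–B, Eli–G, Priya–A is a matching of size 3, and a cover must include an endpoint of each of these disjoint edges (König's theorem).

3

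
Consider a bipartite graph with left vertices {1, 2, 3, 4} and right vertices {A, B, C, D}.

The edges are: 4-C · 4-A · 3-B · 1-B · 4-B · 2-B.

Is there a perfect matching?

No

The set {1, 2, 3} has only 1 neighbour ({B}), so by Hall's theorem at most 2 of the 4 left vertices can be matched.
Hence no matching covers every left vertex.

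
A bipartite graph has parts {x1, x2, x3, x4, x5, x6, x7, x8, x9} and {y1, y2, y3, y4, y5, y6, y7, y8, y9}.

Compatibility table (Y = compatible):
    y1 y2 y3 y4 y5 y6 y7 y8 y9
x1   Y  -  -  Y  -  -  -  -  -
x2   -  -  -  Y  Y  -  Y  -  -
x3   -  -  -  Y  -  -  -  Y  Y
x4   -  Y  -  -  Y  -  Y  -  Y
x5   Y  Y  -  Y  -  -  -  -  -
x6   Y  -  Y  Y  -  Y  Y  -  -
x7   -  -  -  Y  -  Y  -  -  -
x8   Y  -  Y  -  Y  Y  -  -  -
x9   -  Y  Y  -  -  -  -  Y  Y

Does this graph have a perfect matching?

Yes

One maximum matching: x1-y4, x2-y5, x3-y8, x4-y9, x5-y2, x6-y7, x7-y6, x8-y1, x9-y3.
Every left vertex is matched, so this is a perfect matching.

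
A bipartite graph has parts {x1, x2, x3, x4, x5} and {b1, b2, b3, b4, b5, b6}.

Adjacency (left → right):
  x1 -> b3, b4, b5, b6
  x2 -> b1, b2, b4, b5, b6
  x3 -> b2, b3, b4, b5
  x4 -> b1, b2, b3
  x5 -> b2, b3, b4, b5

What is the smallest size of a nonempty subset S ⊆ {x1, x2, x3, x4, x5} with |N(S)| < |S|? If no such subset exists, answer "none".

none

A matching saturating every left vertex exists, for instance x1→b6, x2→b1, x3→b4, x4→b2, x5→b3.
By Hall's marriage theorem, this means |N(S)| ≥ |S| for every subset S, so no violating subset exists.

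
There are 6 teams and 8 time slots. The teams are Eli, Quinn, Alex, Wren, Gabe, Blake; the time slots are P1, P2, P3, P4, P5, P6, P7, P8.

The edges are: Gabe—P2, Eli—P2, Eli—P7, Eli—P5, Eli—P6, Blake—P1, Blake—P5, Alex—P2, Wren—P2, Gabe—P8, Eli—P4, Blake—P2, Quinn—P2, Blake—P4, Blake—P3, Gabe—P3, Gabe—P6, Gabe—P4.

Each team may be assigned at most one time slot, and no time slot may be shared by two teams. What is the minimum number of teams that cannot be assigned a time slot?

2

A valid assignment of size 4: Eli–P7, Quinn–P2, Gabe–P3, Blake–P1.
The set {Quinn, Alex, Wren} has only 1 neighbour ({P2}), so by Hall's theorem at most 4 of the 6 teams can be matched.
That matches 4 of the 6, leaving 2 unmatched; no matching can do better.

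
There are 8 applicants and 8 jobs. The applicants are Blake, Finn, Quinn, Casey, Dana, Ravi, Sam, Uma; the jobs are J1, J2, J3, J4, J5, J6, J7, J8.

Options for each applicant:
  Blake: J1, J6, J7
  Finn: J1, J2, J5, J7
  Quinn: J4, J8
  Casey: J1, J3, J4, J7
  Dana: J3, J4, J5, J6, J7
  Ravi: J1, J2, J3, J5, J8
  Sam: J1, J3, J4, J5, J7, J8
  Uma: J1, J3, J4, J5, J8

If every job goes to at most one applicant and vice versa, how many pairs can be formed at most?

A valid assignment of size 8: Blake–J7, Finn–J5, Quinn–J4, Casey–J3, Dana–J6, Ravi–J2, Sam–J8, Uma–J1.
All 8 applicants are matched, so no larger matching exists.

8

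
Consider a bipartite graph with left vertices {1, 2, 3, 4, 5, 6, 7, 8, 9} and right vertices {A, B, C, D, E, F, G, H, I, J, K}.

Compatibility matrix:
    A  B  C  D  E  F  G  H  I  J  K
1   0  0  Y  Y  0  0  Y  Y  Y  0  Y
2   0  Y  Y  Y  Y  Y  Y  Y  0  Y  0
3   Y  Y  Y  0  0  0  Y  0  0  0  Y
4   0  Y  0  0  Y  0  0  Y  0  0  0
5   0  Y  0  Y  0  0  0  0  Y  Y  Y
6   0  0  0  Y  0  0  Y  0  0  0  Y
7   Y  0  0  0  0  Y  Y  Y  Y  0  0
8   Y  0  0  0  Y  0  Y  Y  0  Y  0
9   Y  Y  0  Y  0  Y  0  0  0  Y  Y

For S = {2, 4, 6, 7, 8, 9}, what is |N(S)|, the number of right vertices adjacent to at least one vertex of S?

The union of neighbours of {2, 4, 6, 7, 8, 9} is {A, B, C, D, E, F, G, H, I, J, K}, which has 11 elements.
Since |N(S)| = 11 ≥ |S| = 6, Hall's condition holds for this subset.

11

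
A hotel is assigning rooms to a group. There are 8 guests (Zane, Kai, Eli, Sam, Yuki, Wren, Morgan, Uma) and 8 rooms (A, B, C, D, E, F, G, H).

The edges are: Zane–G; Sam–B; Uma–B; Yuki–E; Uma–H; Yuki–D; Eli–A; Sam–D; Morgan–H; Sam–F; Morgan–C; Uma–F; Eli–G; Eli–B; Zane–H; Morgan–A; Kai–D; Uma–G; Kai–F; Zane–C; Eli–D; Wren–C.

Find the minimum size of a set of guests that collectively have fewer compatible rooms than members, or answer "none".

A matching saturating every guest exists, for instance Zane→H, Kai→D, Eli→G, Sam→F, Yuki→E, Wren→C, Morgan→A, Uma→B.
By Hall's marriage theorem, this means |N(S)| ≥ |S| for every subset S, so no violating subset exists.

none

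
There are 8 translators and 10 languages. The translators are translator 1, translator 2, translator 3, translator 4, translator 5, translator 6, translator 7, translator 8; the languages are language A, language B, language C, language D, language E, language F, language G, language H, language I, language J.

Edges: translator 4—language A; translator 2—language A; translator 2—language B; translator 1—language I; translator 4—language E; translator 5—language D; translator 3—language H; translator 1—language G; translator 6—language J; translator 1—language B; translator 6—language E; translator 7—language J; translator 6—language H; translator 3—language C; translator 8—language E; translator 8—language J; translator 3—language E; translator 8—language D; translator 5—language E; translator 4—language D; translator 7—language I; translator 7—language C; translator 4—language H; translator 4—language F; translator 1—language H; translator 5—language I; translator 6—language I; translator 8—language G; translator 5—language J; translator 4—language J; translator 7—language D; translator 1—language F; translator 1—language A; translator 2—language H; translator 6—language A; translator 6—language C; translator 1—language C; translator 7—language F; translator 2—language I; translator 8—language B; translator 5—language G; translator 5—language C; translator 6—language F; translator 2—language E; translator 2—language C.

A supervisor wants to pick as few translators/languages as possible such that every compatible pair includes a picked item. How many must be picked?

A maximum matching has 8 edges (e.g. translator 1–language B, translator 2–language I, translator 3–language H, translator 4–language A, translator 5–language G, translator 6–language F, translator 7–language D, translator 8–language J).
By König's theorem the minimum vertex cover has the same size. One such cover is {translator 1, translator 2, translator 3, translator 4, translator 5, translator 6, translator 7, translator 8}.

8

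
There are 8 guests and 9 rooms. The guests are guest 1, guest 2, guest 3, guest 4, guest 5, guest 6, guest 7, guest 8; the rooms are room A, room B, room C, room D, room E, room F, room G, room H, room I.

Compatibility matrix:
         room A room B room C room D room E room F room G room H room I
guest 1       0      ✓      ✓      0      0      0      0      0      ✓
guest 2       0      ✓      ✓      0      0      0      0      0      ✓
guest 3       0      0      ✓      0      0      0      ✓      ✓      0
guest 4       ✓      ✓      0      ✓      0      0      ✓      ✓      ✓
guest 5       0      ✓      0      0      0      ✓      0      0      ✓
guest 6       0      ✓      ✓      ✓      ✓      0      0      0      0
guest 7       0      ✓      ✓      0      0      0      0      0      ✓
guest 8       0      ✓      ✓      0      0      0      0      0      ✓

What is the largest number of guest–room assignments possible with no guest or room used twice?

For example, pair guest 1→room C, guest 2→room B, guest 3→room G, guest 4→room D, guest 5→room F, guest 6→room E, guest 7→room I.
The set {guest 1, guest 2, guest 7, guest 8} has only 3 neighbours ({room B, room C, room I}), so by Hall's theorem at most 7 of the 8 guests can be matched.

7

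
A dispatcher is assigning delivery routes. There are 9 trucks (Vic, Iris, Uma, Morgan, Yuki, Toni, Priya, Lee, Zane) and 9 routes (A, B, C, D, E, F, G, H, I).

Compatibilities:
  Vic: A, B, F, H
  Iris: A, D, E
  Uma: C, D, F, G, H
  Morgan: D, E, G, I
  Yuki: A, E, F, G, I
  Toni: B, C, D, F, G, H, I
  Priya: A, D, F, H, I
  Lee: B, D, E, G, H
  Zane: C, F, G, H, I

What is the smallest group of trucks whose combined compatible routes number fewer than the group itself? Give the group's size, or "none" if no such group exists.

none

A matching saturating every truck exists, for instance Vic→B, Iris→D, Uma→H, Morgan→I, Yuki→F, Toni→C, Priya→A, Lee→E, Zane→G.
By Hall's marriage theorem, this means |N(S)| ≥ |S| for every subset S, so no violating subset exists.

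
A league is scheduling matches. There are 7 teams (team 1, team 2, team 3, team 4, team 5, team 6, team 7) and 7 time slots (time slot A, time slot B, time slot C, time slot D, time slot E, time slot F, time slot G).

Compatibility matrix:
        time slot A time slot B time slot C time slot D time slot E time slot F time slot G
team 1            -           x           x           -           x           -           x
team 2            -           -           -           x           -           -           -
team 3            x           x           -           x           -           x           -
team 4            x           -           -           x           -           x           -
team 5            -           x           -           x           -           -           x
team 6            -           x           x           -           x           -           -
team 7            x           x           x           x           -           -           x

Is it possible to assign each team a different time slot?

Yes

A valid assignment of size 7: team 1-time slot G, team 2-time slot D, team 3-time slot F, team 4-time slot A, team 5-time slot B, team 6-time slot E, team 7-time slot C.
Every team is matched, so this is a perfect matching.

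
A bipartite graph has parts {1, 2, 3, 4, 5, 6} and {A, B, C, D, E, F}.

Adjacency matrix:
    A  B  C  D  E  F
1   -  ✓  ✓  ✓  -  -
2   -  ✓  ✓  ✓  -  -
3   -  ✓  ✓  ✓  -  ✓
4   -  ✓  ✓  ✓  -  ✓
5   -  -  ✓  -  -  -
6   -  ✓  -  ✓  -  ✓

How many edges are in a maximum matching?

For example, pair 1-D, 2-C, 3-F, 4-B.
The set {1, 2, 3, 4, 5, 6} has only 4 neighbours ({B, C, D, F}), so by Hall's theorem at most 4 of the 6 left vertices can be matched.

4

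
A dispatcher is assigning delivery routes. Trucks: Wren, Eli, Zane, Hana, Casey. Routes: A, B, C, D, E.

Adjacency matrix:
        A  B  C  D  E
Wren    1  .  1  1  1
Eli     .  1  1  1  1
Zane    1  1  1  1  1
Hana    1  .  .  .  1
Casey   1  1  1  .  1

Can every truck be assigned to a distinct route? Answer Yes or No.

Yes

For example, pair Wren-C, Eli-E, Zane-D, Hana-A, Casey-B.
Every truck is matched, so this is a perfect matching.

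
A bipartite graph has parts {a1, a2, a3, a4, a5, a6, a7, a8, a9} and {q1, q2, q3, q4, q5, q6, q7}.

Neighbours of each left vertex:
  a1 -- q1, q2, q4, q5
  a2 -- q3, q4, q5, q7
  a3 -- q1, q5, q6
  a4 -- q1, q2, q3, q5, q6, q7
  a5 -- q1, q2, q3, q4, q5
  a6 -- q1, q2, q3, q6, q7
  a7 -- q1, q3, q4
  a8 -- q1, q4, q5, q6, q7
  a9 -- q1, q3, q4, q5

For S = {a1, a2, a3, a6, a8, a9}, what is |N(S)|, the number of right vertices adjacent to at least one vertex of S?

The union of neighbours of {a1, a2, a3, a6, a8, a9} is {q1, q2, q3, q4, q5, q6, q7}, which has 7 elements.
Since |N(S)| = 7 ≥ |S| = 6, Hall's condition holds for this subset.

7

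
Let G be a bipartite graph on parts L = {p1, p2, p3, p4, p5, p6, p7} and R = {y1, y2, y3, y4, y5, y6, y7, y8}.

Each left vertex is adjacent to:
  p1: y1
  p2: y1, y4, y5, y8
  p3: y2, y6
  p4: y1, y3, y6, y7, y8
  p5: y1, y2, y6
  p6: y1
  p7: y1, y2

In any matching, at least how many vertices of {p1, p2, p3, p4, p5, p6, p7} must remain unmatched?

2

For example, pair p1-y1, p2-y4, p3-y6, p4-y7, p5-y2.
The set {p1, p3, p5, p6, p7} has only 3 neighbours ({y1, y2, y6}), so by Hall's theorem at most 5 of the 7 left vertices can be matched.
That matches 5 of the 7, leaving 2 unmatched; no matching can do better.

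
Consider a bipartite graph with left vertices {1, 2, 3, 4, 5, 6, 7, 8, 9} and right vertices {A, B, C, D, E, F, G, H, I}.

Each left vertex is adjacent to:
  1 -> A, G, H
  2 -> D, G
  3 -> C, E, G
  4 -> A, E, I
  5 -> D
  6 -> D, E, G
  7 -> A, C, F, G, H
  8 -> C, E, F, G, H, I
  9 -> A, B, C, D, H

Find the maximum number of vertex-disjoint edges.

9

One maximum matching: 1-A, 2-G, 3-C, 4-I, 5-D, 6-E, 7-F, 8-H, 9-B.
All 9 left vertices are matched, so no larger matching exists.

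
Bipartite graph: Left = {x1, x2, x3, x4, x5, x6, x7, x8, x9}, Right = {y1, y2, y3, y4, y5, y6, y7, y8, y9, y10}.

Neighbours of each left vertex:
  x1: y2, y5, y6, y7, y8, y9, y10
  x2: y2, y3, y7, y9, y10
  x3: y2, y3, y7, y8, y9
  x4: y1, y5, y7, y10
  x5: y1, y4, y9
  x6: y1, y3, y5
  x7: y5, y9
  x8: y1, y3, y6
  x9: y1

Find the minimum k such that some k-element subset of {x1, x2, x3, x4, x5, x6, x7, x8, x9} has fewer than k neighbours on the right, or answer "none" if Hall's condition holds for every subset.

none

A matching saturating every left vertex exists, for instance x1→y7, x2→y10, x3→y8, x4→y5, x5→y4, x6→y3, x7→y9, x8→y6, x9→y1.
By Hall's marriage theorem, this means |N(S)| ≥ |S| for every subset S, so no violating subset exists.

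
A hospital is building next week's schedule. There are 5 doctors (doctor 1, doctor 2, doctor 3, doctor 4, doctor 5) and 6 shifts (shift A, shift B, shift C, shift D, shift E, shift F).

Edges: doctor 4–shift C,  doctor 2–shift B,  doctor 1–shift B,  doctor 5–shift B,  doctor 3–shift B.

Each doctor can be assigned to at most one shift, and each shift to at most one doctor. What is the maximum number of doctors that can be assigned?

For example, pair doctor 1–shift B, doctor 4–shift C.
The set {doctor 1, doctor 2, doctor 3, doctor 5} has only 1 neighbour ({shift B}), so by Hall's theorem at most 2 of the 5 doctors can be matched.

2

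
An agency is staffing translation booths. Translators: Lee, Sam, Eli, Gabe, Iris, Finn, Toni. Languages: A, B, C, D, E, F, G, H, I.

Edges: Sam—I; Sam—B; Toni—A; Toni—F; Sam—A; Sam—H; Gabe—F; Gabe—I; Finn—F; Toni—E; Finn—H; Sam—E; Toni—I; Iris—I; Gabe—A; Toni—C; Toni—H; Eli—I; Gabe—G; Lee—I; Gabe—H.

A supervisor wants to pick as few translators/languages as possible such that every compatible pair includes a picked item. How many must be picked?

5

A maximum matching has 5 edges (e.g. Lee–I, Sam–E, Gabe–G, Finn–F, Toni–A).
By König's theorem the minimum vertex cover has the same size. One such cover is {Sam, Gabe, Finn, Toni, I}.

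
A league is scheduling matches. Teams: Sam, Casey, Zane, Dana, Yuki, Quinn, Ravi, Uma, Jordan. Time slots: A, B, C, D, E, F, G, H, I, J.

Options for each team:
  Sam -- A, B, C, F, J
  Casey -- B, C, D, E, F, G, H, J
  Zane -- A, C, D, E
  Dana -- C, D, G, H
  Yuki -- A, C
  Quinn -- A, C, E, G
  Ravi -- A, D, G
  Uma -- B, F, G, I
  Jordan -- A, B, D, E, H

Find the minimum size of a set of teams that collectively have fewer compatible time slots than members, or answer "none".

A matching saturating every team exists, for instance Sam→J, Casey→B, Zane→D, Dana→H, Yuki→C, Quinn→E, Ravi→G, Uma→F, Jordan→A.
By Hall's marriage theorem, this means |N(S)| ≥ |S| for every subset S, so no violating subset exists.

none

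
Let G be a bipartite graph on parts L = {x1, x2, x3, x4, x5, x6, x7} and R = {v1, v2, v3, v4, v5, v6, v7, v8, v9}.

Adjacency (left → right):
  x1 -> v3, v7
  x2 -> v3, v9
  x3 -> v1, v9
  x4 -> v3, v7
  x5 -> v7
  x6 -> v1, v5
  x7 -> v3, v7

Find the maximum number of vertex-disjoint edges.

5

A valid assignment of size 5: x1→v3, x2→v9, x3→v1, x4→v7, x6→v5.
The set {x1, x4, x5, x7} has only 2 neighbours ({v3, v7}), so by Hall's theorem at most 5 of the 7 left vertices can be matched.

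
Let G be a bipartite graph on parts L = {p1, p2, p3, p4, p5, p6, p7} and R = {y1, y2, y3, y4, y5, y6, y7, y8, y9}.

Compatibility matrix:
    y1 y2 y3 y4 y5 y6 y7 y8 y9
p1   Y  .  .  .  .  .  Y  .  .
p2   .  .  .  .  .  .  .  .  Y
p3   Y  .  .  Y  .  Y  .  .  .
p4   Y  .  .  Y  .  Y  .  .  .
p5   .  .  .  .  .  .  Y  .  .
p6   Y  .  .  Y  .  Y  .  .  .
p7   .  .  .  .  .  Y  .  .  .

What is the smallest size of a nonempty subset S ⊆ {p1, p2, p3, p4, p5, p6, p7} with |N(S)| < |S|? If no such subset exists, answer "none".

4

Take S = {p3, p4, p6, p7}. Its neighbourhood is {y1, y4, y6}, so |N(S)| = 3 < |S| = 4.
Every subset of size less than 4 has at least as many neighbours as members, so 4 is the minimum.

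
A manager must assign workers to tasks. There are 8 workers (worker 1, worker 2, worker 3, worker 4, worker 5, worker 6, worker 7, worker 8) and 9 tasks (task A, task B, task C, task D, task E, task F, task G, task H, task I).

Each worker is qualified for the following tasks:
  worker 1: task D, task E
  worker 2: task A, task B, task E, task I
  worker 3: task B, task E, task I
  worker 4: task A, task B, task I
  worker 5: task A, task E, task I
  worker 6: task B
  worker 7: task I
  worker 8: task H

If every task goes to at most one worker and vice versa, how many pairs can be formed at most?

6

One maximum matching: worker 1–task D, worker 2–task I, worker 3–task B, worker 4–task A, worker 5–task E, worker 8–task H.
The set {worker 2, worker 3, worker 4, worker 5, worker 6, worker 7} has only 4 neighbours ({task A, task B, task E, task I}), so by Hall's theorem at most 6 of the 8 workers can be matched.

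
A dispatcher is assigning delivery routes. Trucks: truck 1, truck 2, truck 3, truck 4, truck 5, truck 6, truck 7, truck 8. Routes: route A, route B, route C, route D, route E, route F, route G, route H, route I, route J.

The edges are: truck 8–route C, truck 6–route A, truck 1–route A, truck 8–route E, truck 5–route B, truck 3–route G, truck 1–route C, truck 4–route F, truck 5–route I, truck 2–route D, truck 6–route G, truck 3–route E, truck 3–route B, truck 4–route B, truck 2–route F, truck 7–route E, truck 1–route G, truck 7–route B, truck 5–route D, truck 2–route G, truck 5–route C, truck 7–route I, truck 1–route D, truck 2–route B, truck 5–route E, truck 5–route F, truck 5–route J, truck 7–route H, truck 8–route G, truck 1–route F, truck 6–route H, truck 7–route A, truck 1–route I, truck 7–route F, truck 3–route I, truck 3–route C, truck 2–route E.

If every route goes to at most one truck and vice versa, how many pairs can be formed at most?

A valid assignment of size 8: truck 1-route D, truck 2-route B, truck 3-route I, truck 4-route F, truck 5-route J, truck 6-route G, truck 7-route H, truck 8-route E.
All 8 trucks are matched, so no larger matching exists.

8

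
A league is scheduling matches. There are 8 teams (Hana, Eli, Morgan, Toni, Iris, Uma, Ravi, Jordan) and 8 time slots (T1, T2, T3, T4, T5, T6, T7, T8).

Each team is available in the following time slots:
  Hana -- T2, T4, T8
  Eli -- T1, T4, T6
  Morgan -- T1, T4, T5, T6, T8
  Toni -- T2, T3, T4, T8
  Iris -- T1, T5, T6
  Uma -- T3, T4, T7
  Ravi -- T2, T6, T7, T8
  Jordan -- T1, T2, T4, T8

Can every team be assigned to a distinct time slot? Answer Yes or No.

Yes

A valid assignment of size 8: Hana–T8, Eli–T1, Morgan–T5, Toni–T3, Iris–T6, Uma–T4, Ravi–T7, Jordan–T2.
Every team is matched, so this is a perfect matching.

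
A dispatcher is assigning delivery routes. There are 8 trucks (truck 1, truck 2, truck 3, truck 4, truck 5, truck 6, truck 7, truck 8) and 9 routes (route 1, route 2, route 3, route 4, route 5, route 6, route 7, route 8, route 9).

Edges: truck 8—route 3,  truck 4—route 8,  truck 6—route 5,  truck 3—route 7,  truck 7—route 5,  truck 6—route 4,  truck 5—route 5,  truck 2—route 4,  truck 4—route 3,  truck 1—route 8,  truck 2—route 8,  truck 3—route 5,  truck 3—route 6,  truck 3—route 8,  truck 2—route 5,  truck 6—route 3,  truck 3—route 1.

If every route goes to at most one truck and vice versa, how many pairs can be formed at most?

One maximum matching: truck 1–route 8, truck 2–route 4, truck 3–route 1, truck 4–route 3, truck 5–route 5.
The set {truck 1, truck 2, truck 4, truck 5, truck 6, truck 7, truck 8} has only 4 neighbours ({route 3, route 4, route 5, route 8}), so by Hall's theorem at most 5 of the 8 trucks can be matched.

5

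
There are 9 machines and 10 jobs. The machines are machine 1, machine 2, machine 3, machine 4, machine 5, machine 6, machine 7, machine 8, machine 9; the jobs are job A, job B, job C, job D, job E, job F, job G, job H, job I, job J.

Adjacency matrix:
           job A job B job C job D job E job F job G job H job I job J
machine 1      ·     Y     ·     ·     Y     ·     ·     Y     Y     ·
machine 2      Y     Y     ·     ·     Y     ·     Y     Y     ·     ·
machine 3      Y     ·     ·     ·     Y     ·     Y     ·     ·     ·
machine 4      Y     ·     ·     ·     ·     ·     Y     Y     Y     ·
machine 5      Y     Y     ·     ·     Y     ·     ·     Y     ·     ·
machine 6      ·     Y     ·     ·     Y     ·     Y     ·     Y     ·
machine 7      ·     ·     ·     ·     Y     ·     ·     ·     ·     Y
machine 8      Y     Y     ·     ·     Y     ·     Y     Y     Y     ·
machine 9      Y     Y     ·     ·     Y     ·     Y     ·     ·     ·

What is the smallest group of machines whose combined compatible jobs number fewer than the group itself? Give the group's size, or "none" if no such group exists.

Take S = {machine 1, machine 2, machine 3, machine 4, machine 5, machine 6, machine 8}. Its neighbourhood is {job A, job B, job E, job G, job H, job I}, so |N(S)| = 6 < |S| = 7.
Every subset of size less than 7 has at least as many neighbours as members, so 7 is the minimum.

7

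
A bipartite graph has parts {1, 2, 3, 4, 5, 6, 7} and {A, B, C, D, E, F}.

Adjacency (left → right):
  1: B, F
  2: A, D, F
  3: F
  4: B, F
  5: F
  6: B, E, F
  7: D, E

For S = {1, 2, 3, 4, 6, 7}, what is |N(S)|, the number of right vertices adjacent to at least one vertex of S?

5

The union of neighbours of {1, 2, 3, 4, 6, 7} is {A, B, D, E, F}, which has 5 elements.
Since |N(S)| = 5 < |S| = 6, Hall's condition fails for this subset.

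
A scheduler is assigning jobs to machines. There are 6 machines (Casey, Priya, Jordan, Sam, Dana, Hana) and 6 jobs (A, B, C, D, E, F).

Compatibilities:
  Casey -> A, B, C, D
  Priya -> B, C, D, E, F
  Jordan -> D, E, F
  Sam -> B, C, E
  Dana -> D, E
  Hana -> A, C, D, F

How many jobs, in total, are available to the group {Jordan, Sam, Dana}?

5

The union of neighbours of {Jordan, Sam, Dana} is {B, C, D, E, F}, which has 5 elements.
Since |N(S)| = 5 ≥ |S| = 3, Hall's condition holds for this subset.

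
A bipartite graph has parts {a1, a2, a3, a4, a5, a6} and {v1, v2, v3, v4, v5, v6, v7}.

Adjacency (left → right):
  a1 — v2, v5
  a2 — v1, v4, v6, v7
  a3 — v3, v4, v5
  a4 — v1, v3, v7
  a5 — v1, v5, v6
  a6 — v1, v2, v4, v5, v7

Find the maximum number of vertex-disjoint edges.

6

For example, pair a1–v5, a2–v7, a3–v4, a4–v1, a5–v6, a6–v2.
This saturates every left vertex, so 6 is the maximum.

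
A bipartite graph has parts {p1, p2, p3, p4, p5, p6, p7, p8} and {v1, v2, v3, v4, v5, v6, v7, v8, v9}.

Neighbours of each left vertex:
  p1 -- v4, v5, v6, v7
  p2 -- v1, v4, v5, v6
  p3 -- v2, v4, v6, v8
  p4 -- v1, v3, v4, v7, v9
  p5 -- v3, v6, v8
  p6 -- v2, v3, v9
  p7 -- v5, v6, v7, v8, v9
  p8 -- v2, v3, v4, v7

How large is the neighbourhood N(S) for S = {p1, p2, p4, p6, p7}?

The union of neighbours of {p1, p2, p4, p6, p7} is {v1, v2, v3, v4, v5, v6, v7, v8, v9}, which has 9 elements.
Since |N(S)| = 9 ≥ |S| = 5, Hall's condition holds for this subset.

9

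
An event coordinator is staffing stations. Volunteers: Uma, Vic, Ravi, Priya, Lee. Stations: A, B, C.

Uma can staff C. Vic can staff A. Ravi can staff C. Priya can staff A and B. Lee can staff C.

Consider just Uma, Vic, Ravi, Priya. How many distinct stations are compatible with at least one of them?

3

The union of neighbours of {Uma, Vic, Ravi, Priya} is {A, B, C}, which has 3 elements.
Since |N(S)| = 3 < |S| = 4, Hall's condition fails for this subset.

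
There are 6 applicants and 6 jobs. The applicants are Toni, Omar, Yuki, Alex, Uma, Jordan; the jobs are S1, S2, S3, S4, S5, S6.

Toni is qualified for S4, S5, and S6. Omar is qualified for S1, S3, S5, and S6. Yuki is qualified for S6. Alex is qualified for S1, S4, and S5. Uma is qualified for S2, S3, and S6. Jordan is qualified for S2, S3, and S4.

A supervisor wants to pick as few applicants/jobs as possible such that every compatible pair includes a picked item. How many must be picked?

A maximum matching has 6 edges (e.g. Toni–S5, Omar–S1, Yuki–S6, Alex–S4, Uma–S3, Jordan–S2).
By König's theorem the minimum vertex cover has the same size. One such cover is {Toni, Omar, Yuki, Alex, Uma, Jordan}.

6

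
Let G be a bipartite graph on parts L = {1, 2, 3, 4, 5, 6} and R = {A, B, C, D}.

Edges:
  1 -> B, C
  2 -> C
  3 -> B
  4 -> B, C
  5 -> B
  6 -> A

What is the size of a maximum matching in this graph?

One maximum matching: 1–B, 2–C, 6–A.
The set {1, 2, 3, 4, 5} has only 2 neighbours ({B, C}), so by Hall's theorem at most 3 of the 6 left vertices can be matched.

3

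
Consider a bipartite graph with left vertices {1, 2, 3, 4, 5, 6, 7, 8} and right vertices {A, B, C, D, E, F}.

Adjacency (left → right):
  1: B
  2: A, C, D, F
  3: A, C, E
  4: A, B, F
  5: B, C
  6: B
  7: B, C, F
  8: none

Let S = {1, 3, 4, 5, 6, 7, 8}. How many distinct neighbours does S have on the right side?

5

The union of neighbours of {1, 3, 4, 5, 6, 7, 8} is {A, B, C, E, F}, which has 5 elements.
Since |N(S)| = 5 < |S| = 7, Hall's condition fails for this subset.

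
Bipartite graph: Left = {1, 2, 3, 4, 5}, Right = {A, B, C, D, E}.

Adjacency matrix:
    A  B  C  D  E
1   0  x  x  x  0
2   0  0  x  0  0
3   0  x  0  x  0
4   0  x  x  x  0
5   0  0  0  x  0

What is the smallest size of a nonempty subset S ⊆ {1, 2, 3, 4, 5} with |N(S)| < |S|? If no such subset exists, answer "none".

4

Take S = {1, 2, 3, 4}. Its neighbourhood is {B, C, D}, so |N(S)| = 3 < |S| = 4.
Every subset of size less than 4 has at least as many neighbours as members, so 4 is the minimum.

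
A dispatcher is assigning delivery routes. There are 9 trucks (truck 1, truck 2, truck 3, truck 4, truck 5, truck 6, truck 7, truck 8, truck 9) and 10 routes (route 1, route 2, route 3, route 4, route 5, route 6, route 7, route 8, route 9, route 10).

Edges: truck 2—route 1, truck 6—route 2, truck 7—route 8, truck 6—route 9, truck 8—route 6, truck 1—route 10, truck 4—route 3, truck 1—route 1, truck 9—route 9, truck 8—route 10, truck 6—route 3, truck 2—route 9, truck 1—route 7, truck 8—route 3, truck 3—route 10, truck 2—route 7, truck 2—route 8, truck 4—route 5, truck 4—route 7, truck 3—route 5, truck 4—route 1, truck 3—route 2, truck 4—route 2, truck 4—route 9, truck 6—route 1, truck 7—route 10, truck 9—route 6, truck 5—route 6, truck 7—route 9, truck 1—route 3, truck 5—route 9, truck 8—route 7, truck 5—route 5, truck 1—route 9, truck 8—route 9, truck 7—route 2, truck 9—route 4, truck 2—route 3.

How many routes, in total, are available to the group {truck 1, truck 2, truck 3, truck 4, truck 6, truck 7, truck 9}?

The union of neighbours of {truck 1, truck 2, truck 3, truck 4, truck 6, truck 7, truck 9} is {route 1, route 2, route 3, route 4, route 5, route 6, route 7, route 8, route 9, route 10}, which has 10 elements.
Since |N(S)| = 10 ≥ |S| = 7, Hall's condition holds for this subset.

10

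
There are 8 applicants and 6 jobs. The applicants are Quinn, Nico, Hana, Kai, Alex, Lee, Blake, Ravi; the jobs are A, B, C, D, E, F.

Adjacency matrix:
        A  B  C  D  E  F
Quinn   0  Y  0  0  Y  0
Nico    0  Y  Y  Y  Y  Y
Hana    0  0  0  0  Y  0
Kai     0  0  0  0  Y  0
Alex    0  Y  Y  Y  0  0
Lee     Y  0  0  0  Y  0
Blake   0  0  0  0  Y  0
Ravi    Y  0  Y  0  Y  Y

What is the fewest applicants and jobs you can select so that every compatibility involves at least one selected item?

{Quinn, Nico, Alex, Lee, Ravi, E} is a vertex cover of size 6: every edge has an endpoint in this set.
No smaller cover exists because Quinn–B, Nico–F, Hana–E, Alex–D, Lee–A, Ravi–C is a matching of size 6, and a cover must include an endpoint of each of these disjoint edges (König's theorem).

6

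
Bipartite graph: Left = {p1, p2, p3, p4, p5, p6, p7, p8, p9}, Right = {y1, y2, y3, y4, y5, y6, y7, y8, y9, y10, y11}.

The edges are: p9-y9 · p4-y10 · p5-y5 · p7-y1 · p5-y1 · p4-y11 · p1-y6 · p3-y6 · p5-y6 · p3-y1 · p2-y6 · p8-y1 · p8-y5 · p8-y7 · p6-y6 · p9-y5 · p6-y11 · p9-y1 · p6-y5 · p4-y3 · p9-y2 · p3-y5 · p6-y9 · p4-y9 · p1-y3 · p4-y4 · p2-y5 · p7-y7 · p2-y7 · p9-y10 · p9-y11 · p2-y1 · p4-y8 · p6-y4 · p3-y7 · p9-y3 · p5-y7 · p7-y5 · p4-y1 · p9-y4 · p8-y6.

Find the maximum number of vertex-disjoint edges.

8

A valid assignment of size 8: p1→y3, p2→y6, p3→y5, p4→y11, p5→y7, p6→y9, p7→y1, p9→y4.
The set {p2, p3, p5, p7, p8} has only 4 neighbours ({y1, y5, y6, y7}), so by Hall's theorem at most 8 of the 9 left vertices can be matched.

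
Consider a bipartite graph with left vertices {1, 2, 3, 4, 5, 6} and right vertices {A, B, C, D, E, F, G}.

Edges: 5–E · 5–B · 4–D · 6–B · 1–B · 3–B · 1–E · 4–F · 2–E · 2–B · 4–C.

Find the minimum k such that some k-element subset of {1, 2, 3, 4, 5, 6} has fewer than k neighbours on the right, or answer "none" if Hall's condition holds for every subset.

2

Take S = {3, 6}. Its neighbourhood is {B}, so |N(S)| = 1 < |S| = 2.
No single vertex violates Hall's condition since each has at least one neighbour, so 2 is the minimum.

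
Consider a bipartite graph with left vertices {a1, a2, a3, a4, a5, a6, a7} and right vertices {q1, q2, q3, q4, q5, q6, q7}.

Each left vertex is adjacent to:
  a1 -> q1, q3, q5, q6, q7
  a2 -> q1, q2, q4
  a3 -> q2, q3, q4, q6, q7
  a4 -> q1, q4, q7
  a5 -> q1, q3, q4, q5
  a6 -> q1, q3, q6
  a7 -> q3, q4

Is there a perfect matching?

For example, pair a1-q6, a2-q1, a3-q2, a4-q7, a5-q5, a6-q3, a7-q4.
All 7 left vertices are covered.

Yes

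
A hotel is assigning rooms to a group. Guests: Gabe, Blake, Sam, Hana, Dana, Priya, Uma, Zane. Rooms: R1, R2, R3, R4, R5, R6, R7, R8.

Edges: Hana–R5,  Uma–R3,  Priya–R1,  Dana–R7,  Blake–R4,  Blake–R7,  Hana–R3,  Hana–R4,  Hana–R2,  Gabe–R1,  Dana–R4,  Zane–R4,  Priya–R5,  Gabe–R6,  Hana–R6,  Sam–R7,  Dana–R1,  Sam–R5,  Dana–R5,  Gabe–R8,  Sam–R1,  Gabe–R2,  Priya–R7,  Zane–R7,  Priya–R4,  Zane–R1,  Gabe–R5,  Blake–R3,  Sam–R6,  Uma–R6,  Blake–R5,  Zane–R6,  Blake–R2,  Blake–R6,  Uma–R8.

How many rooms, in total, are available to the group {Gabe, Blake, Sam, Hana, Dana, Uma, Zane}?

8

The union of neighbours of {Gabe, Blake, Sam, Hana, Dana, Uma, Zane} is {R1, R2, R3, R4, R5, R6, R7, R8}, which has 8 elements.
Since |N(S)| = 8 ≥ |S| = 7, Hall's condition holds for this subset.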